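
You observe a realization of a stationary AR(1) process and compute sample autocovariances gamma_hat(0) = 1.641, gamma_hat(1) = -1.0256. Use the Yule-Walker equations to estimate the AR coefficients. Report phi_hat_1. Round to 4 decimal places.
\hat\phi_{1} = -0.6250

The Yule-Walker equations for an AR(p) process read, in matrix form,
  Gamma_p phi = r_p,   with   (Gamma_p)_{ij} = gamma(|i - j|),
                       (r_p)_i = gamma(i),   i,j = 1..p.
Substitute the sample gammas (Toeplitz matrix and right-hand side of size 1):
  Gamma_p = [[1.641]]
  r_p     = [-1.0256]
With p = 1 this is the single equation gamma(0) phi_1 = gamma(1):
  phi_hat_1 = gamma(1) / gamma(0) = -1.0256 / 1.641 = -0.6250.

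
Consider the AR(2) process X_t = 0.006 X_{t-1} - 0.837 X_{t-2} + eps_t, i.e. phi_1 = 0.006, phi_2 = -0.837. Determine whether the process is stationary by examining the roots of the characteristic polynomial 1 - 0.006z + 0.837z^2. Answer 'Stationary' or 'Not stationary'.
\text{Stationary}

The AR(p) characteristic polynomial is P(z) = 1 - 0.006z + 0.837z^2.
Stationarity requires all roots to lie outside the unit circle, i.e. |z| > 1 for every root.
Set 1 + (-0.006) z + (0.837) z^2 = 0, i.e. a z^2 + b z + c = 0 with a = 0.837, b = -0.006, c = 1.
Discriminant D = b^2 - 4ac = (-0.006)^2 - 4*(0.837)*1 = 0.000036 - (3.348) = -3.347964.
D < 0, so the roots are the complex-conjugate pair z = (-b +/- i sqrt(-D)) / (2a) = 0.0036 +/- 1.093i.
For a conjugate pair |z|^2 = z * conj(z) = (product of roots) = c/a = 1/(0.837) = 1.194743, so |z| = sqrt(1.194743) = 1.093 for both roots.
Moduli of all roots: 1.0930, 1.0930.
All moduli strictly greater than 1? Yes.
Verdict: Stationary.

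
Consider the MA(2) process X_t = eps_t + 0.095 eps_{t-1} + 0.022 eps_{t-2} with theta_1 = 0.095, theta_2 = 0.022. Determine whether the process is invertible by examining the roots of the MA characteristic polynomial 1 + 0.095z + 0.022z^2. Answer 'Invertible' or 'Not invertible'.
\text{Invertible}

The MA(q) characteristic polynomial is P(z) = 1 + 0.095z + 0.022z^2.
Invertibility requires all roots to lie outside the unit circle, i.e. |z| > 1 for every root.
Set 1 + (0.095) z + (0.022) z^2 = 0, i.e. a z^2 + b z + c = 0 with a = 0.022, b = 0.095, c = 1.
Discriminant D = b^2 - 4ac = (0.095)^2 - 4*(0.022)*1 = 0.009025 - (0.088) = -0.078975.
D < 0, so the roots are the complex-conjugate pair z = (-b +/- i sqrt(-D)) / (2a) = -2.1591 +/- 6.3869i.
For a conjugate pair |z|^2 = z * conj(z) = (product of roots) = c/a = 1/(0.022) = 45.454545, so |z| = sqrt(45.454545) = 6.742 for both roots.
Moduli of all roots: 6.7420, 6.7420.
All moduli strictly greater than 1? Yes.
Verdict: Invertible.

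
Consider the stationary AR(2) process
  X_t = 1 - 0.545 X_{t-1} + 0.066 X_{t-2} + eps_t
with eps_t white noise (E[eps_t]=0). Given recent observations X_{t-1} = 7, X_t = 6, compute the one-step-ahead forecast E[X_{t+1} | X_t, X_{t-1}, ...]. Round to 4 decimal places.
E[X_{t+1} \mid \mathcal F_t] = -1.8080

For an AR(p) model X_t = c + sum_i phi_i X_{t-i} + eps_t, the
one-step-ahead conditional mean is
  E[X_{t+1} | X_t, ...] = c + sum_i phi_i X_{t+1-i}.
Substitute known values:
  E[X_{t+1} | ...] = 1 + (-0.545) * (6) + (0.066) * (7)
                   = -1.8080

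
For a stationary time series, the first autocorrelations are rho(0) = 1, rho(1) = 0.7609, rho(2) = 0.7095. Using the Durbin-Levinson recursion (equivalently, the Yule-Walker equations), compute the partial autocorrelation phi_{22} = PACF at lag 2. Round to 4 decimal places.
\phi_{22} = 0.3100

The PACF at lag k is phi_{kk}, the last component of the solution
to the Yule-Walker system G_k phi = r_k where
  (G_k)_{ij} = rho(|i - j|), (r_k)_i = rho(i), i,j = 1..k.
Equivalently, Durbin-Levinson gives phi_{kk} iteratively:
  phi_{11} = rho(1)
  phi_{kk} = [rho(k) - sum_{j=1..k-1} phi_{k-1,j} rho(k-j)]
            / [1 - sum_{j=1..k-1} phi_{k-1,j} rho(j)],
  phi_{k,j} = phi_{k-1,j} - phi_{kk} phi_{k-1,k-j},  j = 1..k-1.
Step k = 1:
  phi_11 = rho(1) = 0.7609.
Step k = 2:
  phi_22 = [rho(2) - phi_11 rho(1)] / [1 - phi_11 rho(1)] = [0.7095 - (0.7609)(0.7609)] / [1 - (0.7609)(0.7609)]
         = 0.13053119 / 0.42103119 = 0.31.
Therefore phi_{22} = 0.3100.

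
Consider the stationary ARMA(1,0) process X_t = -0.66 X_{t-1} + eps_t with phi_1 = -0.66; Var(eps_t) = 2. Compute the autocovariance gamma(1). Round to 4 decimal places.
\gamma(1) = -2.3388

Multiply the model equation by X_{t-k} and take expectations. With theta_0 = psi_0 = 1 and psi_j the MA(infinity) weights, this gives
  gamma(k) - sum_i phi_i gamma(k-i) = c_k,
  c_k = sigma^2 * sum_{j=k..q} theta_j psi_{j-k}   (c_k = 0 for k > q),
using gamma(-m) = gamma(m).
Pure AR (q = 0): c_0 = sigma^2 = 2, c_k = 0 for k >= 1.
Equations for k = 0 and k = 1 (AR order 1):
  gamma(0) = phi_1 gamma(1) + c_0
  gamma(1) = phi_1 gamma(0) + c_1
Substituting the second into the first: gamma(0) (1 - phi_1^2) = c_0 + phi_1 c_1, so
  gamma(0) = c_0 / (1 - phi_1^2) = 2 / (1 - (-0.66)^2) = 2 / 0.5644 = 3.543586.
  gamma(1) = phi_1 gamma(0) = (-0.66)(3.543586) = -2.338767.
Therefore gamma(1) = -2.3388 (to 4 decimal places).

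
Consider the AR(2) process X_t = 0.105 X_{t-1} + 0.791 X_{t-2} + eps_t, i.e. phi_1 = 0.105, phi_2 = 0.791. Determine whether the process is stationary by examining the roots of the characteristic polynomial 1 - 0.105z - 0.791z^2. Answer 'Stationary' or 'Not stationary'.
\text{Stationary}

The AR(p) characteristic polynomial is P(z) = 1 - 0.105z - 0.791z^2.
Stationarity requires all roots to lie outside the unit circle, i.e. |z| > 1 for every root.
Set 1 + (-0.105) z + (-0.791) z^2 = 0, i.e. a z^2 + b z + c = 0 with a = -0.791, b = -0.105, c = 1.
Discriminant D = b^2 - 4ac = (-0.105)^2 - 4*(-0.791)*1 = 0.011025 - (-3.164) = 3.175025.
D >= 0, so the roots are real: z = (-b +/- sqrt(D)) / (2a) = (0.105 +/- 1.78186) / (-1.582).
  z_1 = (0.105 + 1.78186) / (-1.582) = -1.1927,   |z_1| = 1.1927.
  z_2 = (0.105 - 1.78186) / (-1.582) = 1.06,   |z_2| = 1.06.
Moduli of all roots: 1.1927, 1.0600.
All moduli strictly greater than 1? Yes.
Verdict: Stationary.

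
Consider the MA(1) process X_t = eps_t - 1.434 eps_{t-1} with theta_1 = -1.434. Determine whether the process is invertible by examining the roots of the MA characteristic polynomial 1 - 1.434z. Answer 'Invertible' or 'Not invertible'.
\text{Not invertible}

The MA(q) characteristic polynomial is P(z) = 1 - 1.434z.
Invertibility requires all roots to lie outside the unit circle, i.e. |z| > 1 for every root.
This is linear in z: 1 + (-1.434) z = 0  =>  z = -1/(-1.434) = 0.69735,  |z| = 0.69735.
Moduli of all roots: 0.6974.
All moduli strictly greater than 1? No.
Verdict: Not invertible.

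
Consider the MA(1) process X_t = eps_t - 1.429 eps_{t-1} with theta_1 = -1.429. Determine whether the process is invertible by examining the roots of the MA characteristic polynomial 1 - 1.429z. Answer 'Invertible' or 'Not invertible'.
\text{Not invertible}

The MA(q) characteristic polynomial is P(z) = 1 - 1.429z.
Invertibility requires all roots to lie outside the unit circle, i.e. |z| > 1 for every root.
This is linear in z: 1 + (-1.429) z = 0  =>  z = -1/(-1.429) = 0.69979,  |z| = 0.69979.
Moduli of all roots: 0.6998.
All moduli strictly greater than 1? No.
Verdict: Not invertible.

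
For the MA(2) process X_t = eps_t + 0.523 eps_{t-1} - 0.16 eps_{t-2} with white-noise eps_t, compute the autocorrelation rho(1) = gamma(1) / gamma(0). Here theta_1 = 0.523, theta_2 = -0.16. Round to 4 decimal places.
\rho(1) = 0.3382

For an MA(q) process with theta_0 = 1, the autocovariance is
  gamma(k) = sigma^2 * sum_{i=0..q-k} theta_i * theta_{i+k},
and rho(k) = gamma(k) / gamma(0). Sigma^2 cancels.
  numerator   = (1)*(0.523) + (0.523)*(-0.16) = 0.43932.
  denominator = (1)^2 + (0.523)^2 + (-0.16)^2 = 1.299129.
  rho(1) = 0.43932 / 1.299129 = 0.3382.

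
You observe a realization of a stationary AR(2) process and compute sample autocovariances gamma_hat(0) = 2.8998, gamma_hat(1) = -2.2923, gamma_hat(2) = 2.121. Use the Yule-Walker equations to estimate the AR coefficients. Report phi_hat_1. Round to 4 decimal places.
\hat\phi_{1} = -0.5660

The Yule-Walker equations for an AR(p) process read, in matrix form,
  Gamma_p phi = r_p,   with   (Gamma_p)_{ij} = gamma(|i - j|),
                       (r_p)_i = gamma(i),   i,j = 1..p.
Substitute the sample gammas (Toeplitz matrix and right-hand side of size 2):
  Gamma_p = [[2.8998, -2.2923], [-2.2923, 2.8998]]
  r_p     = [-2.2923, 2.121]
Written out:
  2.8998 phi_1 - 2.2923 phi_2 = -2.2923
  -2.2923 phi_1 + 2.8998 phi_2 = 2.121
Solve by Cramer's rule:
  det = gamma(0)^2 - gamma(1)^2 = (2.8998)^2 - (-2.2923)^2 = 8.40884004 - 5.25463929 = 3.15420075
  phi_hat_1 = [gamma(1) gamma(0) - gamma(1) gamma(2)] / det = [(-2.2923)(2.8998) - (-2.2923)(2.121)] / 3.15420075 = -1.78524324 / 3.15420075 = -0.566
  phi_hat_2 = [gamma(0) gamma(2) - gamma(1)^2] / det = [(2.8998)(2.121) - (-2.2923)^2] / 3.15420075 = 0.89583651 / 3.15420075 = 0.284
So phi_hat = [-0.5660, 0.2840].
Therefore phi_hat_1 = -0.5660.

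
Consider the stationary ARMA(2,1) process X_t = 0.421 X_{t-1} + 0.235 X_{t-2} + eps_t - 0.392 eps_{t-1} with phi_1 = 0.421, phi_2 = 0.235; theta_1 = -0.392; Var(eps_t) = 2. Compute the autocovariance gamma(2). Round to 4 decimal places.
\gamma(2) = 0.5920

Multiply the model equation by X_{t-k} and take expectations. With theta_0 = psi_0 = 1 and psi_j the MA(infinity) weights, this gives
  gamma(k) - sum_i phi_i gamma(k-i) = c_k,
  c_k = sigma^2 * sum_{j=k..q} theta_j psi_{j-k}   (c_k = 0 for k > q),
using gamma(-m) = gamma(m).
psi-weights needed (psi_j = theta_j + sum_i phi_i psi_{j-i}):
  psi_1 = theta_1 + phi_1 = -0.392 + (0.421) = 0.029
Right-hand sides:
  c_0 = sigma^2 (1 + theta_1 psi_1) = 2 * (1 + (-0.392)(0.029)) = 2 * 0.988632 = 1.977264
  c_1 = sigma^2 theta_1 = 2 * (-0.392) = -0.784
  c_2 = 0
Equations for k = 0, 1, 2 (AR order 2, c_2 = 0):
  (E0) gamma(0) = phi_1 gamma(1) + phi_2 gamma(2) + c_0
  (E1) gamma(1) = phi_1 gamma(0) + phi_2 gamma(1) + c_1
  (E2) gamma(2) = phi_1 gamma(1) + phi_2 gamma(0)
From (E1): gamma(1) = A gamma(0) + B with
  A = phi_1 / (1 - phi_2) = 0.421 / 0.765 = 0.550327,   B = c_1 / (1 - phi_2) = -0.784 / 0.765 = -1.024837.
Insert (E2) into (E0): gamma(0) (1 - phi_2^2) = phi_1 (1 + phi_2) gamma(1) + c_0.
  phi_1 (1 + phi_2) = (0.421)(1.235) = 0.519935,   1 - phi_2^2 = 0.944775.
Replace gamma(1) by A gamma(0) + B and collect gamma(0):
  gamma(0) [0.944775 - (0.519935)(0.550327)] = (0.519935)(-1.024837) + 1.977264
  gamma(0) * 0.658641 = 1.444416
  gamma(0) = 1.444416 / 0.658641 = 2.193025.
  gamma(1) = A gamma(0) + B = (0.550327)(2.193025) + (-1.024837) = 0.182044.
  gamma(2) = phi_1 gamma(1) + phi_2 gamma(0) = (0.421)(0.182044) + (0.235)(2.193025) = 0.592001.
Therefore gamma(2) = 0.5920 (to 4 decimal places).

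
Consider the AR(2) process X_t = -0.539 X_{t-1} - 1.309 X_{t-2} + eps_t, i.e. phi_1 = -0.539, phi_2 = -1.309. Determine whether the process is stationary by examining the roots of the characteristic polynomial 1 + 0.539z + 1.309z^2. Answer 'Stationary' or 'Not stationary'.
\text{Not stationary}

The AR(p) characteristic polynomial is P(z) = 1 + 0.539z + 1.309z^2.
Stationarity requires all roots to lie outside the unit circle, i.e. |z| > 1 for every root.
Set 1 + (0.539) z + (1.309) z^2 = 0, i.e. a z^2 + b z + c = 0 with a = 1.309, b = 0.539, c = 1.
Discriminant D = b^2 - 4ac = (0.539)^2 - 4*(1.309)*1 = 0.290521 - (5.236) = -4.945479.
D < 0, so the roots are the complex-conjugate pair z = (-b +/- i sqrt(-D)) / (2a) = -0.2059 +/- 0.8494i.
For a conjugate pair |z|^2 = z * conj(z) = (product of roots) = c/a = 1/(1.309) = 0.763942, so |z| = sqrt(0.763942) = 0.874 for both roots.
Moduli of all roots: 0.8740, 0.8740.
All moduli strictly greater than 1? No.
Verdict: Not stationary.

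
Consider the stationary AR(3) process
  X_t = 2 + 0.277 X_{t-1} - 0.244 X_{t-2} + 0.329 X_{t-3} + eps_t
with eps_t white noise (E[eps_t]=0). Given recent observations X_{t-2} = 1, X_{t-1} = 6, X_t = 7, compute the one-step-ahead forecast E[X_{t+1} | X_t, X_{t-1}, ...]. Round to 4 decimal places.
E[X_{t+1} \mid \mathcal F_t] = 2.8040

For an AR(p) model X_t = c + sum_i phi_i X_{t-i} + eps_t, the
one-step-ahead conditional mean is
  E[X_{t+1} | X_t, ...] = c + sum_i phi_i X_{t+1-i}.
Substitute known values:
  E[X_{t+1} | ...] = 2 + (0.277) * (7) + (-0.244) * (6) + (0.329) * (1)
                   = 2.8040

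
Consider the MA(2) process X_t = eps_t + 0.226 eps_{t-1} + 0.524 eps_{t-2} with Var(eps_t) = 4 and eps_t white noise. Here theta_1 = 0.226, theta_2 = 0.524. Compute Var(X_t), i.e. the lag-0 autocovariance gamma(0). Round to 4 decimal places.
\gamma(0) = 5.3026

For an MA(q) process X_t = eps_t + sum_i theta_i eps_{t-i} with
Var(eps_t) = sigma^2, the variance is
  gamma(0) = sigma^2 * (1 + sum_i theta_i^2).
  sum_i theta_i^2 = (0.226)^2 + (0.524)^2 = 0.051076 + 0.274576 = 0.325652.
  gamma(0) = 4 * (1 + 0.325652) = 4 * 1.325652 = 5.302608, which rounds to 5.3026.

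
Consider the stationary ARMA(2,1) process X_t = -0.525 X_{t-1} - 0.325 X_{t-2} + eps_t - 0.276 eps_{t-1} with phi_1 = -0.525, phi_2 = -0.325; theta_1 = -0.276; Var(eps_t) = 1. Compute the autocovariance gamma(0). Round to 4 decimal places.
\gamma(0) = 1.7175

Multiply the model equation by X_{t-k} and take expectations. With theta_0 = psi_0 = 1 and psi_j the MA(infinity) weights, this gives
  gamma(k) - sum_i phi_i gamma(k-i) = c_k,
  c_k = sigma^2 * sum_{j=k..q} theta_j psi_{j-k}   (c_k = 0 for k > q),
using gamma(-m) = gamma(m).
psi-weights needed (psi_j = theta_j + sum_i phi_i psi_{j-i}):
  psi_1 = theta_1 + phi_1 = -0.276 + (-0.525) = -0.801
Right-hand sides:
  c_0 = sigma^2 (1 + theta_1 psi_1) = 1 * (1 + (-0.276)(-0.801)) = 1 * 1.221076 = 1.221076
  c_1 = sigma^2 theta_1 = 1 * (-0.276) = -0.276
  c_2 = 0
Equations for k = 0, 1, 2 (AR order 2, c_2 = 0):
  (E0) gamma(0) = phi_1 gamma(1) + phi_2 gamma(2) + c_0
  (E1) gamma(1) = phi_1 gamma(0) + phi_2 gamma(1) + c_1
  (E2) gamma(2) = phi_1 gamma(1) + phi_2 gamma(0)
From (E1): gamma(1) = A gamma(0) + B with
  A = phi_1 / (1 - phi_2) = -0.525 / 1.325 = -0.396226,   B = c_1 / (1 - phi_2) = -0.276 / 1.325 = -0.208302.
Insert (E2) into (E0): gamma(0) (1 - phi_2^2) = phi_1 (1 + phi_2) gamma(1) + c_0.
  phi_1 (1 + phi_2) = (-0.525)(0.675) = -0.354375,   1 - phi_2^2 = 0.894375.
Replace gamma(1) by A gamma(0) + B and collect gamma(0):
  gamma(0) [0.894375 - (-0.354375)(-0.396226)] = (-0.354375)(-0.208302) + 1.221076
  gamma(0) * 0.753962 = 1.294893
  gamma(0) = 1.294893 / 0.753962 = 1.717451.
Therefore gamma(0) = 1.7175 (to 4 decimal places).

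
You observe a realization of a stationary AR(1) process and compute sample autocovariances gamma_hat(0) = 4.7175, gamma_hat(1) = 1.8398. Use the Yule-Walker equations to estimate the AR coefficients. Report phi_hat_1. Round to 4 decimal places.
\hat\phi_{1} = 0.3900

The Yule-Walker equations for an AR(p) process read, in matrix form,
  Gamma_p phi = r_p,   with   (Gamma_p)_{ij} = gamma(|i - j|),
                       (r_p)_i = gamma(i),   i,j = 1..p.
Substitute the sample gammas (Toeplitz matrix and right-hand side of size 1):
  Gamma_p = [[4.7175]]
  r_p     = [1.8398]
With p = 1 this is the single equation gamma(0) phi_1 = gamma(1):
  phi_hat_1 = gamma(1) / gamma(0) = 1.8398 / 4.7175 = 0.3900.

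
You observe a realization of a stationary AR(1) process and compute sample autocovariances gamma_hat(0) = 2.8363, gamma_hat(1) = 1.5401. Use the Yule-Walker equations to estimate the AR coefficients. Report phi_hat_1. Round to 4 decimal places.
\hat\phi_{1} = 0.5430

The Yule-Walker equations for an AR(p) process read, in matrix form,
  Gamma_p phi = r_p,   with   (Gamma_p)_{ij} = gamma(|i - j|),
                       (r_p)_i = gamma(i),   i,j = 1..p.
Substitute the sample gammas (Toeplitz matrix and right-hand side of size 1):
  Gamma_p = [[2.8363]]
  r_p     = [1.5401]
With p = 1 this is the single equation gamma(0) phi_1 = gamma(1):
  phi_hat_1 = gamma(1) / gamma(0) = 1.5401 / 2.8363 = 0.5430.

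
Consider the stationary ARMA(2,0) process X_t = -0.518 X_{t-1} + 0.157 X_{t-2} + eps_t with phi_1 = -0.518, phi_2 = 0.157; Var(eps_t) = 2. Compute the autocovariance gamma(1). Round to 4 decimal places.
\gamma(1) = -2.0243

Multiply the model equation by X_{t-k} and take expectations. With theta_0 = psi_0 = 1 and psi_j the MA(infinity) weights, this gives
  gamma(k) - sum_i phi_i gamma(k-i) = c_k,
  c_k = sigma^2 * sum_{j=k..q} theta_j psi_{j-k}   (c_k = 0 for k > q),
using gamma(-m) = gamma(m).
Pure AR (q = 0): c_0 = sigma^2 = 2, c_k = 0 for k >= 1.
Equations for k = 0, 1, 2 (AR order 2, c_2 = 0):
  (E0) gamma(0) = phi_1 gamma(1) + phi_2 gamma(2) + c_0
  (E1) gamma(1) = phi_1 gamma(0) + phi_2 gamma(1) + c_1
  (E2) gamma(2) = phi_1 gamma(1) + phi_2 gamma(0)
From (E1): gamma(1) = A gamma(0) + B with
  A = phi_1 / (1 - phi_2) = -0.518 / 0.843 = -0.614472,   B = c_1 / (1 - phi_2) = 0 / 0.843 = 0.
Insert (E2) into (E0): gamma(0) (1 - phi_2^2) = phi_1 (1 + phi_2) gamma(1) + c_0.
  phi_1 (1 + phi_2) = (-0.518)(1.157) = -0.599326,   1 - phi_2^2 = 0.975351.
Replace gamma(1) by A gamma(0) + B and collect gamma(0):
  gamma(0) [0.975351 - (-0.599326)(-0.614472)] = c_0 = 2
  gamma(0) * 0.607082 = 2
  gamma(0) = 2 / 0.607082 = 3.294449.
  gamma(1) = A gamma(0) = (-0.614472)(3.294449) = -2.024347.
Therefore gamma(1) = -2.0243 (to 4 decimal places).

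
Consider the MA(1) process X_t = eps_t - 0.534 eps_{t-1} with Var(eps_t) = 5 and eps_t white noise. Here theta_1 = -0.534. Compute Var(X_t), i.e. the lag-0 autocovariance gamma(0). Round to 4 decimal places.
\gamma(0) = 6.4258

For an MA(q) process X_t = eps_t + sum_i theta_i eps_{t-i} with
Var(eps_t) = sigma^2, the variance is
  gamma(0) = sigma^2 * (1 + sum_i theta_i^2).
  sum_i theta_i^2 = (-0.534)^2 = 0.285156.
  gamma(0) = 5 * (1 + 0.285156) = 5 * 1.285156 = 6.42578, which rounds to 6.4258.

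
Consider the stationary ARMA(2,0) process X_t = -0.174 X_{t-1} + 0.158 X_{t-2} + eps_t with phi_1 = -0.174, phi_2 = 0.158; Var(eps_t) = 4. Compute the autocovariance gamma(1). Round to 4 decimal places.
\gamma(1) = -0.8856

Multiply the model equation by X_{t-k} and take expectations. With theta_0 = psi_0 = 1 and psi_j the MA(infinity) weights, this gives
  gamma(k) - sum_i phi_i gamma(k-i) = c_k,
  c_k = sigma^2 * sum_{j=k..q} theta_j psi_{j-k}   (c_k = 0 for k > q),
using gamma(-m) = gamma(m).
Pure AR (q = 0): c_0 = sigma^2 = 4, c_k = 0 for k >= 1.
Equations for k = 0, 1, 2 (AR order 2, c_2 = 0):
  (E0) gamma(0) = phi_1 gamma(1) + phi_2 gamma(2) + c_0
  (E1) gamma(1) = phi_1 gamma(0) + phi_2 gamma(1) + c_1
  (E2) gamma(2) = phi_1 gamma(1) + phi_2 gamma(0)
From (E1): gamma(1) = A gamma(0) + B with
  A = phi_1 / (1 - phi_2) = -0.174 / 0.842 = -0.206651,   B = c_1 / (1 - phi_2) = 0 / 0.842 = 0.
Insert (E2) into (E0): gamma(0) (1 - phi_2^2) = phi_1 (1 + phi_2) gamma(1) + c_0.
  phi_1 (1 + phi_2) = (-0.174)(1.158) = -0.201492,   1 - phi_2^2 = 0.975036.
Replace gamma(1) by A gamma(0) + B and collect gamma(0):
  gamma(0) [0.975036 - (-0.201492)(-0.206651)] = c_0 = 4
  gamma(0) * 0.933398 = 4
  gamma(0) = 4 / 0.933398 = 4.28542.
  gamma(1) = A gamma(0) = (-0.206651)(4.28542) = -0.885586.
Therefore gamma(1) = -0.8856 (to 4 decimal places).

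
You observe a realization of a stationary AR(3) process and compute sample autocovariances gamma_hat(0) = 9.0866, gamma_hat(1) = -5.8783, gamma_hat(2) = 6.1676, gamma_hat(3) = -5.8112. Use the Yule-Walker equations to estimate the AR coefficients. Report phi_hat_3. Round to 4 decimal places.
\hat\phi_{3} = -0.2310

The Yule-Walker equations for an AR(p) process read, in matrix form,
  Gamma_p phi = r_p,   with   (Gamma_p)_{ij} = gamma(|i - j|),
                       (r_p)_i = gamma(i),   i,j = 1..p.
Substitute the sample gammas (Toeplitz matrix and right-hand side of size 3):
  Gamma_p = [[9.0866, -5.8783, 6.1676], [-5.8783, 9.0866, -5.8783], [6.1676, -5.8783, 9.0866]]
  r_p     = [-5.8783, 6.1676, -5.8112]
Written out (R1..R3):
  (R1) 9.0866 phi_1 - 5.8783 phi_2 + 6.1676 phi_3 = -5.8783
  (R2) -5.8783 phi_1 + 9.0866 phi_2 - 5.8783 phi_3 = 6.1676
  (R3) 6.1676 phi_1 - 5.8783 phi_2 + 9.0866 phi_3 = -5.8112
Gaussian elimination:
  R2 <- R2 - (-5.8783/9.0866) R1 = R2 - (-0.64692) R1:  5.283812 phi_2 - 1.888358 phi_3 = 2.364812
  R3 <- R3 - (6.1676/9.0866) R1 = R3 - (0.678758) R1:  -1.888358 phi_2 + 4.900294 phi_3 = -1.821258
  R3 <- R3 - (-1.888358/5.283812) R2 = R3 - (-0.357386) R2:  4.225422 phi_3 = -0.976109
Back-substitution:
  phi_hat_3 = -0.976109 / 4.225422 = -0.231009
  phi_hat_2 = (2.364812 - (-1.888358)(-0.231009)) / 5.283812 = 0.364999
  phi_hat_1 = (-5.8783 - (-5.8783)(0.364999) - (6.1676)(-0.231009)) / 9.0866 = -0.253996
So phi_hat = [-0.2540, 0.3650, -0.2310].
Therefore phi_hat_3 = -0.2310.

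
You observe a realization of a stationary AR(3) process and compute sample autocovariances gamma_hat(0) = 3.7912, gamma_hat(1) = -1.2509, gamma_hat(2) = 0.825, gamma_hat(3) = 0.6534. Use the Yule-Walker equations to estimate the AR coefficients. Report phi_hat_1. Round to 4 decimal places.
\hat\phi_{1} = -0.3280

The Yule-Walker equations for an AR(p) process read, in matrix form,
  Gamma_p phi = r_p,   with   (Gamma_p)_{ij} = gamma(|i - j|),
                       (r_p)_i = gamma(i),   i,j = 1..p.
Substitute the sample gammas (Toeplitz matrix and right-hand side of size 3):
  Gamma_p = [[3.7912, -1.2509, 0.825], [-1.2509, 3.7912, -1.2509], [0.825, -1.2509, 3.7912]]
  r_p     = [-1.2509, 0.825, 0.6534]
Written out (R1..R3):
  (R1) 3.7912 phi_1 - 1.2509 phi_2 + 0.825 phi_3 = -1.2509
  (R2) -1.2509 phi_1 + 3.7912 phi_2 - 1.2509 phi_3 = 0.825
  (R3) 0.825 phi_1 - 1.2509 phi_2 + 3.7912 phi_3 = 0.6534
Gaussian elimination:
  R2 <- R2 - (-1.2509/3.7912) R1 = R2 - (-0.329948) R1:  3.378468 phi_2 - 0.978693 phi_3 = 0.412268
  R3 <- R3 - (0.825/3.7912) R1 = R3 - (0.217609) R1:  -0.978693 phi_2 + 3.611672 phi_3 = 0.925607
  R3 <- R3 - (-0.978693/3.378468) R2 = R3 - (-0.289685) R2:  3.328159 phi_3 = 1.045035
Back-substitution:
  phi_hat_3 = 1.045035 / 3.328159 = 0.313998
  phi_hat_2 = (0.412268 - (-0.978693)(0.313998)) / 3.378468 = 0.212989
  phi_hat_1 = (-1.2509 - (-1.2509)(0.212989) - (0.825)(0.313998)) / 3.7912 = -0.328002
So phi_hat = [-0.3280, 0.2130, 0.3140].
Therefore phi_hat_1 = -0.3280.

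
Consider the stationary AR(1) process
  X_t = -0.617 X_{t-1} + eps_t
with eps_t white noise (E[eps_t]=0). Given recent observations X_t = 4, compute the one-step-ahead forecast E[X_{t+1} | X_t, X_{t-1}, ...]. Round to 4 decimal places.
E[X_{t+1} \mid \mathcal F_t] = -2.4680

For an AR(p) model X_t = c + sum_i phi_i X_{t-i} + eps_t, the
one-step-ahead conditional mean is
  E[X_{t+1} | X_t, ...] = c + sum_i phi_i X_{t+1-i}.
Substitute known values:
  E[X_{t+1} | ...] = (-0.617) * (4)
                   = -2.4680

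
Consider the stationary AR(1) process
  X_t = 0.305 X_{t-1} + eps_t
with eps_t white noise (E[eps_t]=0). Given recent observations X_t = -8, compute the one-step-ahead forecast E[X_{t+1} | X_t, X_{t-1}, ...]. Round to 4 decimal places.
E[X_{t+1} \mid \mathcal F_t] = -2.4400

For an AR(p) model X_t = c + sum_i phi_i X_{t-i} + eps_t, the
one-step-ahead conditional mean is
  E[X_{t+1} | X_t, ...] = c + sum_i phi_i X_{t+1-i}.
Substitute known values:
  E[X_{t+1} | ...] = (0.305) * (-8)
                   = -2.4400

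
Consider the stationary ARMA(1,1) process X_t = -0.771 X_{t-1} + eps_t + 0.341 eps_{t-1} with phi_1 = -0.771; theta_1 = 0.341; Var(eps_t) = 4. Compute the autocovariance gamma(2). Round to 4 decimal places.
\gamma(2) = 2.4102

Multiply the model equation by X_{t-k} and take expectations. With theta_0 = psi_0 = 1 and psi_j the MA(infinity) weights, this gives
  gamma(k) - sum_i phi_i gamma(k-i) = c_k,
  c_k = sigma^2 * sum_{j=k..q} theta_j psi_{j-k}   (c_k = 0 for k > q),
using gamma(-m) = gamma(m).
psi-weights needed (psi_j = theta_j + sum_i phi_i psi_{j-i}):
  psi_1 = theta_1 + phi_1 = 0.341 + (-0.771) = -0.43
Right-hand sides:
  c_0 = sigma^2 (1 + theta_1 psi_1) = 4 * (1 + (0.341)(-0.43)) = 4 * 0.85337 = 3.41348
  c_1 = sigma^2 theta_1 = 4 * (0.341) = 1.364
  c_2 = 0
Equations for k = 0 and k = 1 (AR order 1):
  gamma(0) = phi_1 gamma(1) + c_0
  gamma(1) = phi_1 gamma(0) + c_1
Substituting the second into the first: gamma(0) (1 - phi_1^2) = c_0 + phi_1 c_1, so
  gamma(0) = (c_0 + phi_1 c_1) / (1 - phi_1^2) = (3.41348 + (-0.771)(1.364)) / (1 - (-0.771)^2) = 2.361836 / 0.405559 = 5.823656.
  gamma(1) = phi_1 gamma(0) + c_1 = (-0.771)(5.823656) + (1.364) = -3.126039.
For k = 2 (> q): gamma(2) = phi_1 gamma(1) = (-0.771)(-3.126039) = 2.410176.
Therefore gamma(2) = 2.4102 (to 4 decimal places).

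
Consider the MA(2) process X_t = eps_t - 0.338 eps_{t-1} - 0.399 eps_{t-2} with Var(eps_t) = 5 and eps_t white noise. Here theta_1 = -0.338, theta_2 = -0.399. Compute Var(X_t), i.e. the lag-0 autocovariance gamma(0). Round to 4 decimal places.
\gamma(0) = 6.3672

For an MA(q) process X_t = eps_t + sum_i theta_i eps_{t-i} with
Var(eps_t) = sigma^2, the variance is
  gamma(0) = sigma^2 * (1 + sum_i theta_i^2).
  sum_i theta_i^2 = (-0.338)^2 + (-0.399)^2 = 0.114244 + 0.159201 = 0.273445.
  gamma(0) = 5 * (1 + 0.273445) = 5 * 1.273445 = 6.367225, which rounds to 6.3672.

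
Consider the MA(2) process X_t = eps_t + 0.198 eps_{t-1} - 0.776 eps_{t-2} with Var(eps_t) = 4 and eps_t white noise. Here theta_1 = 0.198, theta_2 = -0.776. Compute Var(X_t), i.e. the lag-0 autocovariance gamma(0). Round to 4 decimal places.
\gamma(0) = 6.5655

For an MA(q) process X_t = eps_t + sum_i theta_i eps_{t-i} with
Var(eps_t) = sigma^2, the variance is
  gamma(0) = sigma^2 * (1 + sum_i theta_i^2).
  sum_i theta_i^2 = (0.198)^2 + (-0.776)^2 = 0.039204 + 0.602176 = 0.64138.
  gamma(0) = 4 * (1 + 0.64138) = 4 * 1.64138 = 6.56552, which rounds to 6.5655.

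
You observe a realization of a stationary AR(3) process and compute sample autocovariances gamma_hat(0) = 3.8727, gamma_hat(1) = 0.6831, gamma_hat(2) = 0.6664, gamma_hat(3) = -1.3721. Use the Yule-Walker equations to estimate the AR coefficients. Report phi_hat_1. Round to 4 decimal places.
\hat\phi_{1} = 0.2130

The Yule-Walker equations for an AR(p) process read, in matrix form,
  Gamma_p phi = r_p,   with   (Gamma_p)_{ij} = gamma(|i - j|),
                       (r_p)_i = gamma(i),   i,j = 1..p.
Substitute the sample gammas (Toeplitz matrix and right-hand side of size 3):
  Gamma_p = [[3.8727, 0.6831, 0.6664], [0.6831, 3.8727, 0.6831], [0.6664, 0.6831, 3.8727]]
  r_p     = [0.6831, 0.6664, -1.3721]
Written out (R1..R3):
  (R1) 3.8727 phi_1 + 0.6831 phi_2 + 0.6664 phi_3 = 0.6831
  (R2) 0.6831 phi_1 + 3.8727 phi_2 + 0.6831 phi_3 = 0.6664
  (R3) 0.6664 phi_1 + 0.6831 phi_2 + 3.8727 phi_3 = -1.3721
Gaussian elimination:
  R2 <- R2 - (0.6831/3.8727) R1 = R2 - (0.176389) R1:  3.752209 phi_2 + 0.565555 phi_3 = 0.545909
  R3 <- R3 - (0.6664/3.8727) R1 = R3 - (0.172076) R1:  0.565555 phi_2 + 3.758028 phi_3 = -1.489645
  R3 <- R3 - (0.565555/3.752209) R2 = R3 - (0.150726) R2:  3.672785 phi_3 = -1.571928
Back-substitution:
  phi_hat_3 = -1.571928 / 3.672785 = -0.427993
  phi_hat_2 = (0.545909 - (0.565555)(-0.427993)) / 3.752209 = 0.21
  phi_hat_1 = (0.6831 - (0.6831)(0.21) - (0.6664)(-0.427993)) / 3.8727 = 0.212995
So phi_hat = [0.2130, 0.2100, -0.4280].
Therefore phi_hat_1 = 0.2130.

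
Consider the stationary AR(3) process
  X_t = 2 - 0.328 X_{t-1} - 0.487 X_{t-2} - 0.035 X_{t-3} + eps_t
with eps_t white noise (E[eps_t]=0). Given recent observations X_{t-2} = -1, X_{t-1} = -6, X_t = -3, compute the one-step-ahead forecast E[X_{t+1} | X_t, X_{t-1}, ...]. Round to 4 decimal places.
E[X_{t+1} \mid \mathcal F_t] = 5.9410

For an AR(p) model X_t = c + sum_i phi_i X_{t-i} + eps_t, the
one-step-ahead conditional mean is
  E[X_{t+1} | X_t, ...] = c + sum_i phi_i X_{t+1-i}.
Substitute known values:
  E[X_{t+1} | ...] = 2 + (-0.328) * (-3) + (-0.487) * (-6) + (-0.035) * (-1)
                   = 5.9410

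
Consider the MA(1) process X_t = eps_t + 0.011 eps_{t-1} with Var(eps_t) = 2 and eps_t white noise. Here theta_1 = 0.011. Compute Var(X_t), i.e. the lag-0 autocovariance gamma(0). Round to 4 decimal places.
\gamma(0) = 2.0002

For an MA(q) process X_t = eps_t + sum_i theta_i eps_{t-i} with
Var(eps_t) = sigma^2, the variance is
  gamma(0) = sigma^2 * (1 + sum_i theta_i^2).
  sum_i theta_i^2 = (0.011)^2 = 0.000121.
  gamma(0) = 2 * (1 + 0.000121) = 2 * 1.000121 = 2.000242, which rounds to 2.0002.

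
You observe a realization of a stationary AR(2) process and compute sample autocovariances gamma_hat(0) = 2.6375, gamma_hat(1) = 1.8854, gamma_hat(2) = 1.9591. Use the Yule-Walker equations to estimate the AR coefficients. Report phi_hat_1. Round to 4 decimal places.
\hat\phi_{1} = 0.3760

The Yule-Walker equations for an AR(p) process read, in matrix form,
  Gamma_p phi = r_p,   with   (Gamma_p)_{ij} = gamma(|i - j|),
                       (r_p)_i = gamma(i),   i,j = 1..p.
Substitute the sample gammas (Toeplitz matrix and right-hand side of size 2):
  Gamma_p = [[2.6375, 1.8854], [1.8854, 2.6375]]
  r_p     = [1.8854, 1.9591]
Written out:
  2.6375 phi_1 + 1.8854 phi_2 = 1.8854
  1.8854 phi_1 + 2.6375 phi_2 = 1.9591
Solve by Cramer's rule:
  det = gamma(0)^2 - gamma(1)^2 = (2.6375)^2 - (1.8854)^2 = 6.95640625 - 3.55473316 = 3.40167309
  phi_hat_1 = [gamma(1) gamma(0) - gamma(1) gamma(2)] / det = [(1.8854)(2.6375) - (1.8854)(1.9591)] / 3.40167309 = 1.27905536 / 3.40167309 = 0.376
  phi_hat_2 = [gamma(0) gamma(2) - gamma(1)^2] / det = [(2.6375)(1.9591) - (1.8854)^2] / 3.40167309 = 1.61239309 / 3.40167309 = 0.474
So phi_hat = [0.3760, 0.4740].
Therefore phi_hat_1 = 0.3760.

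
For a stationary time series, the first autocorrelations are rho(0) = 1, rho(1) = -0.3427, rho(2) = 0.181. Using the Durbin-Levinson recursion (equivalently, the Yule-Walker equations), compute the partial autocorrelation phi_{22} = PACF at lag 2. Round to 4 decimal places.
\phi_{22} = 0.0720

The PACF at lag k is phi_{kk}, the last component of the solution
to the Yule-Walker system G_k phi = r_k where
  (G_k)_{ij} = rho(|i - j|), (r_k)_i = rho(i), i,j = 1..k.
Equivalently, Durbin-Levinson gives phi_{kk} iteratively:
  phi_{11} = rho(1)
  phi_{kk} = [rho(k) - sum_{j=1..k-1} phi_{k-1,j} rho(k-j)]
            / [1 - sum_{j=1..k-1} phi_{k-1,j} rho(j)],
  phi_{k,j} = phi_{k-1,j} - phi_{kk} phi_{k-1,k-j},  j = 1..k-1.
Step k = 1:
  phi_11 = rho(1) = -0.3427.
Step k = 2:
  phi_22 = [rho(2) - phi_11 rho(1)] / [1 - phi_11 rho(1)] = [0.181 - (-0.3427)(-0.3427)] / [1 - (-0.3427)(-0.3427)]
         = 0.06355671 / 0.88255671 = 0.072.
Therefore phi_{22} = 0.0720.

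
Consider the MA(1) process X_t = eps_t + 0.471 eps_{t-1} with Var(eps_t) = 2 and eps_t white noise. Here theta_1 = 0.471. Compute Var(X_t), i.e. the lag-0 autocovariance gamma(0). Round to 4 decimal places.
\gamma(0) = 2.4437

For an MA(q) process X_t = eps_t + sum_i theta_i eps_{t-i} with
Var(eps_t) = sigma^2, the variance is
  gamma(0) = sigma^2 * (1 + sum_i theta_i^2).
  sum_i theta_i^2 = (0.471)^2 = 0.221841.
  gamma(0) = 2 * (1 + 0.221841) = 2 * 1.221841 = 2.443682, which rounds to 2.4437.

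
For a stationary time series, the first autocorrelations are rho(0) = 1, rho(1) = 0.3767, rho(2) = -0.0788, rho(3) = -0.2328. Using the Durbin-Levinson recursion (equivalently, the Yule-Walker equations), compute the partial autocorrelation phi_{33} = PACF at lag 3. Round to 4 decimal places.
\phi_{33} = -0.1230

The PACF at lag k is phi_{kk}, the last component of the solution
to the Yule-Walker system G_k phi = r_k where
  (G_k)_{ij} = rho(|i - j|), (r_k)_i = rho(i), i,j = 1..k.
Equivalently, Durbin-Levinson gives phi_{kk} iteratively:
  phi_{11} = rho(1)
  phi_{kk} = [rho(k) - sum_{j=1..k-1} phi_{k-1,j} rho(k-j)]
            / [1 - sum_{j=1..k-1} phi_{k-1,j} rho(j)],
  phi_{k,j} = phi_{k-1,j} - phi_{kk} phi_{k-1,k-j},  j = 1..k-1.
Step k = 1:
  phi_11 = rho(1) = 0.3767.
Step k = 2:
  phi_22 = [rho(2) - phi_11 rho(1)] / [1 - phi_11 rho(1)] = [-0.0788 - (0.3767)(0.3767)] / [1 - (0.3767)(0.3767)]
         = -0.22070289 / 0.85809711 = -0.2572.
  Update: phi_21 = phi_11 - phi_22 phi_11 = 0.3767 - (-0.2572)(0.3767) = 0.473587.
Step k = 3:
  phi_33 = [rho(3) - phi_21 rho(2) - phi_22 rho(1)] / [1 - phi_21 rho(1) - phi_22 rho(2)]
    numerator   = -0.2328 - (0.473587)(-0.0788) - (-0.2572)(0.3767) = -0.09859394
    denominator = 1 - (0.473587)(0.3767) - (-0.2572)(-0.0788) = 0.80133225
  phi_33 = -0.09859394 / 0.80133225 = -0.123.
Therefore phi_{33} = -0.1230.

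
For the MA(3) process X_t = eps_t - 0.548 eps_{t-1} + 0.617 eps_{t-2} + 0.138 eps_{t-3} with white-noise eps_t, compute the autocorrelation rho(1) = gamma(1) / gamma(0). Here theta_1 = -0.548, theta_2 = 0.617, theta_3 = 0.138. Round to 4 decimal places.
\rho(1) = -0.4711

For an MA(q) process with theta_0 = 1, the autocovariance is
  gamma(k) = sigma^2 * sum_{i=0..q-k} theta_i * theta_{i+k},
and rho(k) = gamma(k) / gamma(0). Sigma^2 cancels.
  numerator   = (1)*(-0.548) + (-0.548)*(0.617) + (0.617)*(0.138) = -0.80097.
  denominator = (1)^2 + (-0.548)^2 + (0.617)^2 + (0.138)^2 = 1.700037.
  rho(1) = -0.80097 / 1.700037 = -0.4711.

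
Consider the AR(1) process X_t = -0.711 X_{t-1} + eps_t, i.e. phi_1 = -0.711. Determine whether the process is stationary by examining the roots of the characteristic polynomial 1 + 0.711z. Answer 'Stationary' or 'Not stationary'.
\text{Stationary}

The AR(p) characteristic polynomial is P(z) = 1 + 0.711z.
Stationarity requires all roots to lie outside the unit circle, i.e. |z| > 1 for every root.
This is linear in z: 1 + (0.711) z = 0  =>  z = -1/(0.711) = -1.40647,  |z| = 1.40647.
Moduli of all roots: 1.4065.
All moduli strictly greater than 1? Yes.
Verdict: Stationary.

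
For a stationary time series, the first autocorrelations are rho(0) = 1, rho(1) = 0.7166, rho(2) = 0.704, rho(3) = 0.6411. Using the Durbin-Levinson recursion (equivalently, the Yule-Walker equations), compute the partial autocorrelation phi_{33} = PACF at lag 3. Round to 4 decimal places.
\phi_{33} = 0.1300

The PACF at lag k is phi_{kk}, the last component of the solution
to the Yule-Walker system G_k phi = r_k where
  (G_k)_{ij} = rho(|i - j|), (r_k)_i = rho(i), i,j = 1..k.
Equivalently, Durbin-Levinson gives phi_{kk} iteratively:
  phi_{11} = rho(1)
  phi_{kk} = [rho(k) - sum_{j=1..k-1} phi_{k-1,j} rho(k-j)]
            / [1 - sum_{j=1..k-1} phi_{k-1,j} rho(j)],
  phi_{k,j} = phi_{k-1,j} - phi_{kk} phi_{k-1,k-j},  j = 1..k-1.
Step k = 1:
  phi_11 = rho(1) = 0.7166.
Step k = 2:
  phi_22 = [rho(2) - phi_11 rho(1)] / [1 - phi_11 rho(1)] = [0.704 - (0.7166)(0.7166)] / [1 - (0.7166)(0.7166)]
         = 0.19048444 / 0.48648444 = 0.391553.
  Update: phi_21 = phi_11 - phi_22 phi_11 = 0.7166 - (0.391553)(0.7166) = 0.436013.
Step k = 3:
  phi_33 = [rho(3) - phi_21 rho(2) - phi_22 rho(1)] / [1 - phi_21 rho(1) - phi_22 rho(2)]
    numerator   = 0.6411 - (0.436013)(0.704) - (0.391553)(0.7166) = 0.05355988
    denominator = 1 - (0.436013)(0.7166) - (0.391553)(0.704) = 0.41189969
  phi_33 = 0.05355988 / 0.41189969 = 0.13.
Therefore phi_{33} = 0.1300.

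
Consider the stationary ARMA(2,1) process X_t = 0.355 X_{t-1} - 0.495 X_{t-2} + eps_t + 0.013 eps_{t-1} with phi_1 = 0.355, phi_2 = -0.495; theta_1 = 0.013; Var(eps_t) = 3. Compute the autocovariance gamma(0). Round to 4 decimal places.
\gamma(0) = 4.2378

Multiply the model equation by X_{t-k} and take expectations. With theta_0 = psi_0 = 1 and psi_j the MA(infinity) weights, this gives
  gamma(k) - sum_i phi_i gamma(k-i) = c_k,
  c_k = sigma^2 * sum_{j=k..q} theta_j psi_{j-k}   (c_k = 0 for k > q),
using gamma(-m) = gamma(m).
psi-weights needed (psi_j = theta_j + sum_i phi_i psi_{j-i}):
  psi_1 = theta_1 + phi_1 = 0.013 + (0.355) = 0.368
Right-hand sides:
  c_0 = sigma^2 (1 + theta_1 psi_1) = 3 * (1 + (0.013)(0.368)) = 3 * 1.004784 = 3.014352
  c_1 = sigma^2 theta_1 = 3 * (0.013) = 0.039
  c_2 = 0
Equations for k = 0, 1, 2 (AR order 2, c_2 = 0):
  (E0) gamma(0) = phi_1 gamma(1) + phi_2 gamma(2) + c_0
  (E1) gamma(1) = phi_1 gamma(0) + phi_2 gamma(1) + c_1
  (E2) gamma(2) = phi_1 gamma(1) + phi_2 gamma(0)
From (E1): gamma(1) = A gamma(0) + B with
  A = phi_1 / (1 - phi_2) = 0.355 / 1.495 = 0.237458,   B = c_1 / (1 - phi_2) = 0.039 / 1.495 = 0.026087.
Insert (E2) into (E0): gamma(0) (1 - phi_2^2) = phi_1 (1 + phi_2) gamma(1) + c_0.
  phi_1 (1 + phi_2) = (0.355)(0.505) = 0.179275,   1 - phi_2^2 = 0.754975.
Replace gamma(1) by A gamma(0) + B and collect gamma(0):
  gamma(0) [0.754975 - (0.179275)(0.237458)] = (0.179275)(0.026087) + 3.014352
  gamma(0) * 0.712405 = 3.019029
  gamma(0) = 3.019029 / 0.712405 = 4.2378.
Therefore gamma(0) = 4.2378 (to 4 decimal places).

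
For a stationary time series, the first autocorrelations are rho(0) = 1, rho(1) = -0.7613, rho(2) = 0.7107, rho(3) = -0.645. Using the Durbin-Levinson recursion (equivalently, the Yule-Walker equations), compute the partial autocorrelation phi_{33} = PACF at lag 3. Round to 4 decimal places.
\phi_{33} = -0.0929

The PACF at lag k is phi_{kk}, the last component of the solution
to the Yule-Walker system G_k phi = r_k where
  (G_k)_{ij} = rho(|i - j|), (r_k)_i = rho(i), i,j = 1..k.
Equivalently, Durbin-Levinson gives phi_{kk} iteratively:
  phi_{11} = rho(1)
  phi_{kk} = [rho(k) - sum_{j=1..k-1} phi_{k-1,j} rho(k-j)]
            / [1 - sum_{j=1..k-1} phi_{k-1,j} rho(j)],
  phi_{k,j} = phi_{k-1,j} - phi_{kk} phi_{k-1,k-j},  j = 1..k-1.
Step k = 1:
  phi_11 = rho(1) = -0.7613.
Step k = 2:
  phi_22 = [rho(2) - phi_11 rho(1)] / [1 - phi_11 rho(1)] = [0.7107 - (-0.7613)(-0.7613)] / [1 - (-0.7613)(-0.7613)]
         = 0.13112231 / 0.42042231 = 0.311882.
  Update: phi_21 = phi_11 - phi_22 phi_11 = -0.7613 - (0.311882)(-0.7613) = -0.523864.
Step k = 3:
  phi_33 = [rho(3) - phi_21 rho(2) - phi_22 rho(1)] / [1 - phi_21 rho(1) - phi_22 rho(2)]
    numerator   = -0.645 - (-0.523864)(0.7107) - (0.311882)(-0.7613) = -0.03525384
    denominator = 1 - (-0.523864)(-0.7613) - (0.311882)(0.7107) = 0.37952757
  phi_33 = -0.03525384 / 0.37952757 = -0.0929.
Therefore phi_{33} = -0.0929.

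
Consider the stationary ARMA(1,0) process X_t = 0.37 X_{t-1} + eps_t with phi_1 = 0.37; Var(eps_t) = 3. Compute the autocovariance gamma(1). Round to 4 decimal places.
\gamma(1) = 1.2861

Multiply the model equation by X_{t-k} and take expectations. With theta_0 = psi_0 = 1 and psi_j the MA(infinity) weights, this gives
  gamma(k) - sum_i phi_i gamma(k-i) = c_k,
  c_k = sigma^2 * sum_{j=k..q} theta_j psi_{j-k}   (c_k = 0 for k > q),
using gamma(-m) = gamma(m).
Pure AR (q = 0): c_0 = sigma^2 = 3, c_k = 0 for k >= 1.
Equations for k = 0 and k = 1 (AR order 1):
  gamma(0) = phi_1 gamma(1) + c_0
  gamma(1) = phi_1 gamma(0) + c_1
Substituting the second into the first: gamma(0) (1 - phi_1^2) = c_0 + phi_1 c_1, so
  gamma(0) = c_0 / (1 - phi_1^2) = 3 / (1 - (0.37)^2) = 3 / 0.8631 = 3.475843.
  gamma(1) = phi_1 gamma(0) = (0.37)(3.475843) = 1.286062.
Therefore gamma(1) = 1.2861 (to 4 decimal places).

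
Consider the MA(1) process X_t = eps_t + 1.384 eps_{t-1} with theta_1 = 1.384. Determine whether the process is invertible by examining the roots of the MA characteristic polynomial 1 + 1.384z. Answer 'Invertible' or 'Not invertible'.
\text{Not invertible}

The MA(q) characteristic polynomial is P(z) = 1 + 1.384z.
Invertibility requires all roots to lie outside the unit circle, i.e. |z| > 1 for every root.
This is linear in z: 1 + (1.384) z = 0  =>  z = -1/(1.384) = -0.722543,  |z| = 0.722543.
Moduli of all roots: 0.7225.
All moduli strictly greater than 1? No.
Verdict: Not invertible.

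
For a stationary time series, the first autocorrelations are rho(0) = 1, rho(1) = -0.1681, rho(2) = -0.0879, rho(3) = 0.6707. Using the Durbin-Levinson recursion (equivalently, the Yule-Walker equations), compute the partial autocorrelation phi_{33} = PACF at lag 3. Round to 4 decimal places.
\phi_{33} = 0.6620

The PACF at lag k is phi_{kk}, the last component of the solution
to the Yule-Walker system G_k phi = r_k where
  (G_k)_{ij} = rho(|i - j|), (r_k)_i = rho(i), i,j = 1..k.
Equivalently, Durbin-Levinson gives phi_{kk} iteratively:
  phi_{11} = rho(1)
  phi_{kk} = [rho(k) - sum_{j=1..k-1} phi_{k-1,j} rho(k-j)]
            / [1 - sum_{j=1..k-1} phi_{k-1,j} rho(j)],
  phi_{k,j} = phi_{k-1,j} - phi_{kk} phi_{k-1,k-j},  j = 1..k-1.
Step k = 1:
  phi_11 = rho(1) = -0.1681.
Step k = 2:
  phi_22 = [rho(2) - phi_11 rho(1)] / [1 - phi_11 rho(1)] = [-0.0879 - (-0.1681)(-0.1681)] / [1 - (-0.1681)(-0.1681)]
         = -0.11615761 / 0.97174239 = -0.119535.
  Update: phi_21 = phi_11 - phi_22 phi_11 = -0.1681 - (-0.119535)(-0.1681) = -0.188194.
Step k = 3:
  phi_33 = [rho(3) - phi_21 rho(2) - phi_22 rho(1)] / [1 - phi_21 rho(1) - phi_22 rho(2)]
    numerator   = 0.6707 - (-0.188194)(-0.0879) - (-0.119535)(-0.1681) = 0.63406386
    denominator = 1 - (-0.188194)(-0.1681) - (-0.119535)(-0.0879) = 0.95785744
  phi_33 = 0.63406386 / 0.95785744 = 0.662.
Therefore phi_{33} = 0.6620.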